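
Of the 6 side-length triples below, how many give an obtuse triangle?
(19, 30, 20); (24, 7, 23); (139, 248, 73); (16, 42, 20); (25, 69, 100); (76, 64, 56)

1

(19,30,20): 19²+20² = 761 < 900 = 30² → obtuse
(24,7,23): 7²+23² = 578 > 576 = 24² → acute
(139,248,73): 73+139 ≤ 248, not a triangle
(16,42,20): 16+20 ≤ 42, not a triangle
(25,69,100): 25+69 ≤ 100, not a triangle
(76,64,56): 56²+64² = 7232 > 5776 = 76² → acute
1 of the 6 is obtuse.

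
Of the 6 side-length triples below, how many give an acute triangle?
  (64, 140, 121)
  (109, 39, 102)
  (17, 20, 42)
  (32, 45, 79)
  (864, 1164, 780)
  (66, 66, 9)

2

(64,140,121): 64²+121² = 18737 < 19600 = 140² → obtuse
(109,39,102): 39²+102² = 11925 > 11881 = 109² → acute
(17,20,42): 17+20 ≤ 42, not a triangle
(32,45,79): 32+45 ≤ 79, not a triangle
(864,1164,780): 780²+864² = 1354896 = 1164² → right
(66,66,9): 9²+66² = 4437 > 4356 = 66² → acute
2 of the 6 are acute.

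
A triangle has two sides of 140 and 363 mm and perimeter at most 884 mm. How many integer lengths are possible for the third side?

158

Triangle inequality: 223 < x < 503. Perimeter ≤ 884 gives x ≤ 884 − 140 − 363 = 381.
So 223 < x ≤ 381; integers 224 through 381: 158 values.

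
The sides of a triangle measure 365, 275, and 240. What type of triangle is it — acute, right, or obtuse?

Compare the square of the longest side to the sum of squares of the other two: 240² + 275² = 133225 = 365².

right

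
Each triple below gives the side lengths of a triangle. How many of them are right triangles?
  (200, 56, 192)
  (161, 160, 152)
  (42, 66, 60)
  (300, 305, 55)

(200,56,192): 56²+192² = 40000 = 200² → right
(161,160,152): 152²+160² = 48704 > 25921 = 161² → acute
(42,66,60): 42²+60² = 5364 > 4356 = 66² → acute
(300,305,55): 55²+300² = 93025 = 305² → right
2 of the 4 are right.

2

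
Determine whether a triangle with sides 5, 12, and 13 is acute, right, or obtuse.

right

Compare the square of the longest side to the sum of squares of the other two: 5² + 12² = 169 = 13².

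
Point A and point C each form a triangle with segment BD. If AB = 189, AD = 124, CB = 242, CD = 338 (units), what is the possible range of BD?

From triangle ABD: |189 − 124| < BD < 189 + 124, i.e. 65 < BD < 313.
From triangle CBD: 96 < BD < 580.
Both must hold, so BD lies in the intersection.

96 < BD < 313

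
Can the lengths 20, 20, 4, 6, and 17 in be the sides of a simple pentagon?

Yes

A pentagon exists iff every side is shorter than the sum of the others — equivalently, the longest side is less than the sum of the rest.
Longest side 20 < 47 (sum of the remaining 4), so yes.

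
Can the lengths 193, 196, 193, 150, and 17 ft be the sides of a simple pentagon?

Yes

A pentagon exists iff every side is shorter than the sum of the others — equivalently, the longest side is less than the sum of the rest.
Longest side 196 < 553 (sum of the remaining 4), so yes.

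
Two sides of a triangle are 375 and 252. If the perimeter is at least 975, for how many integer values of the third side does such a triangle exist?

Triangle inequality: 123 < x < 627. Perimeter ≥ 975 gives x ≥ 975 − 375 − 252 = 348.
So 348 ≤ x < 627; integers 348 through 626: 279 values.

279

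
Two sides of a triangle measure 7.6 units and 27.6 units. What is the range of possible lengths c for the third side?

By the triangle inequality, c must be less than 7.6 + 27.6 = 35.2 and greater than |7.6 − 27.6| = 20.0.

20.0 < c < 35.2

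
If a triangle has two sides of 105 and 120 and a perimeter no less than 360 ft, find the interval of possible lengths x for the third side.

135 ≤ x < 225 ft

Triangle inequality alone gives 15 < x < 225.
The perimeter condition gives x ≥ 360 − 105 − 120 = 135.
Intersecting the two: 135 ≤ x < 225.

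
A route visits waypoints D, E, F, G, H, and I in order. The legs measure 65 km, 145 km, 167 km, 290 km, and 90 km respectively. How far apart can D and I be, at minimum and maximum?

0 ≤ DI ≤ 757 km

The maximum is all hops collinear in one direction: 65 + 145 + 167 + 290 + 90 = 757.
The longest hop is 290; the others sum to 467. Since 290 ≤ 467, the path can fold back on itself completely, so the minimum distance is 0.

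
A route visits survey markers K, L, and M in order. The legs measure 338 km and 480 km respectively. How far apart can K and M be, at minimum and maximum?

142 ≤ KM ≤ 818 km

By the triangle inequality, |338 − 480| ≤ KM ≤ 338 + 480.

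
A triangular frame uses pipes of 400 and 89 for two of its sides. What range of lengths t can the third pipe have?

311 < t < 489

By the triangle inequality, t must be less than 400 + 89 = 489 and greater than |400 − 89| = 311.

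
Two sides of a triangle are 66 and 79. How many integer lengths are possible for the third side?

The third side lies in the open interval (13, 145).
Integers from 14 to 144 inclusive: 144 − 14 + 1 = 131.

131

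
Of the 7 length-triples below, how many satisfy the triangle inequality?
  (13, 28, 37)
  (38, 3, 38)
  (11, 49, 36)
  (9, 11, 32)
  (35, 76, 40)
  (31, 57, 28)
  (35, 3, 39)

(13,28,37): 13+28 > 37 → valid
(3,38,38): 3+38 > 38 → valid
(11,36,49): 11+36 ≤ 49 → not valid
(9,11,32): 9+11 ≤ 32 → not valid
(35,40,76): 35+40 ≤ 76 → not valid
(28,31,57): 28+31 > 57 → valid
(3,35,39): 3+35 ≤ 39 → not valid
3 of the 7 triples form a triangle.

3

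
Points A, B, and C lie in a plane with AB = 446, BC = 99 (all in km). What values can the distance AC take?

By the triangle inequality, |446 − 99| ≤ AC ≤ 446 + 99.

347 ≤ AC ≤ 545 km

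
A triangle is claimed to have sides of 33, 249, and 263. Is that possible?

The longest side is 263, and the other two sum to 282.
Since 282 > 263, the triangle inequality holds.

Yes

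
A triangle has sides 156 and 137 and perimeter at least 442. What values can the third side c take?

Triangle inequality alone gives 19 < c < 293.
The perimeter condition gives c ≥ 442 − 156 − 137 = 149.
Intersecting the two: 149 ≤ c < 293.

149 ≤ c < 293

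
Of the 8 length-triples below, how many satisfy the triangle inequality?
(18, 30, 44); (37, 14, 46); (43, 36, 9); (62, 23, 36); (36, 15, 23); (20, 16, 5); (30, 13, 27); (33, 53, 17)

6

(18,30,44): 18+30 > 44 → valid
(14,37,46): 14+37 > 46 → valid
(9,36,43): 9+36 > 43 → valid
(23,36,62): 23+36 ≤ 62 → not valid
(15,23,36): 15+23 > 36 → valid
(5,16,20): 5+16 > 20 → valid
(13,27,30): 13+27 > 30 → valid
(17,33,53): 17+33 ≤ 53 → not valid
6 of the 8 triples form a triangle.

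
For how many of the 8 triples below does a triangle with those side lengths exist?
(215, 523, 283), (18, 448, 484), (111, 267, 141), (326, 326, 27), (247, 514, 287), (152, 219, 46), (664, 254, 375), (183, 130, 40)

2

(215,283,523): 215+283 ≤ 523 → not valid
(18,448,484): 18+448 ≤ 484 → not valid
(111,141,267): 111+141 ≤ 267 → not valid
(27,326,326): 27+326 > 326 → valid
(247,287,514): 247+287 > 514 → valid
(46,152,219): 46+152 ≤ 219 → not valid
(254,375,664): 254+375 ≤ 664 → not valid
(40,130,183): 40+130 ≤ 183 → not valid
2 of the 8 triples form a triangle.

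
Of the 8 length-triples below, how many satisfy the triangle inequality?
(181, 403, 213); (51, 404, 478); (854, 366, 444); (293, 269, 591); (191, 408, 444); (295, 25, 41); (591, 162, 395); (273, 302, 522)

(181,213,403): 181+213 ≤ 403 → not valid
(51,404,478): 51+404 ≤ 478 → not valid
(366,444,854): 366+444 ≤ 854 → not valid
(269,293,591): 269+293 ≤ 591 → not valid
(191,408,444): 191+408 > 444 → valid
(25,41,295): 25+41 ≤ 295 → not valid
(162,395,591): 162+395 ≤ 591 → not valid
(273,302,522): 273+302 > 522 → valid
2 of the 8 triples form a triangle.

2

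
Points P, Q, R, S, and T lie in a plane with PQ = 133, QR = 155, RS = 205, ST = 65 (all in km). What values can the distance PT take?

The maximum is all hops collinear in one direction: 133 + 155 + 205 + 65 = 558.
The longest hop is 205; the others sum to 353. Since 205 ≤ 353, the path can fold back on itself completely, so the minimum distance is 0.

0 ≤ PT ≤ 558 km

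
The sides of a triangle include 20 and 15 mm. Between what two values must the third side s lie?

5 < s < 35

By the triangle inequality, s must be less than 20 + 15 = 35 and greater than |20 − 15| = 5.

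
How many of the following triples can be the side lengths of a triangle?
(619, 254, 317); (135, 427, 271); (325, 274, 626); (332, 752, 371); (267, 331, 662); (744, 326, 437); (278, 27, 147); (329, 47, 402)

(254,317,619): 254+317 ≤ 619 → not valid
(135,271,427): 135+271 ≤ 427 → not valid
(274,325,626): 274+325 ≤ 626 → not valid
(332,371,752): 332+371 ≤ 752 → not valid
(267,331,662): 267+331 ≤ 662 → not valid
(326,437,744): 326+437 > 744 → valid
(27,147,278): 27+147 ≤ 278 → not valid
(47,329,402): 47+329 ≤ 402 → not valid
1 of the 8 triples forms a triangle.

1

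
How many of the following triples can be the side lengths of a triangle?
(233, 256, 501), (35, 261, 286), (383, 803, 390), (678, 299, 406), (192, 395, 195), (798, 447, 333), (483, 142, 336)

2

(233,256,501): 233+256 ≤ 501 → not valid
(35,261,286): 35+261 > 286 → valid
(383,390,803): 383+390 ≤ 803 → not valid
(299,406,678): 299+406 > 678 → valid
(192,195,395): 192+195 ≤ 395 → not valid
(333,447,798): 333+447 ≤ 798 → not valid
(142,336,483): 142+336 ≤ 483 → not valid
2 of the 7 triples form a triangle.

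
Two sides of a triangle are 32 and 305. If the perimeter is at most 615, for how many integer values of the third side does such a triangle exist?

Triangle inequality: 273 < x < 337. Perimeter ≤ 615 gives x ≤ 615 − 32 − 305 = 278.
So 273 < x ≤ 278; integers 274 through 278: 5 values.

5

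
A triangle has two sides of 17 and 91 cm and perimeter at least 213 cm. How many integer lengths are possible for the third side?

Triangle inequality: 74 < x < 108. Perimeter ≥ 213 gives x ≥ 213 − 17 − 91 = 105.
So 105 ≤ x < 108; integers 105 through 107: 3 values.

3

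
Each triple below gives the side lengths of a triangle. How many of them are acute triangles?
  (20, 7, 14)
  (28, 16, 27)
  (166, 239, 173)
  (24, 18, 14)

(20,7,14): 7²+14² = 245 < 400 = 20² → obtuse
(28,16,27): 16²+27² = 985 > 784 = 28² → acute
(166,239,173): 166²+173² = 57485 > 57121 = 239² → acute
(24,18,14): 14²+18² = 520 < 576 = 24² → obtuse
2 of the 4 are acute.

2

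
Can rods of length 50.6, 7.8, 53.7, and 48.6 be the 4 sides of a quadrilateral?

Yes

A quadrilateral exists iff every side is shorter than the sum of the others — equivalently, the longest side is less than the sum of the rest.
Longest side 53.7 < 107.0 (sum of the remaining 3), so yes.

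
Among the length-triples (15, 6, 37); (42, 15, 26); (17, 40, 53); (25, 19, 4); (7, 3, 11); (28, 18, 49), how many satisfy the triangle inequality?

(6,15,37): 6+15 ≤ 37 → not valid
(15,26,42): 15+26 ≤ 42 → not valid
(17,40,53): 17+40 > 53 → valid
(4,19,25): 4+19 ≤ 25 → not valid
(3,7,11): 3+7 ≤ 11 → not valid
(18,28,49): 18+28 ≤ 49 → not valid
1 of the 6 triples forms a triangle.

1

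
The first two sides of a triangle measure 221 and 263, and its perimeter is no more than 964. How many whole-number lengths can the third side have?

Triangle inequality: 42 < x < 484. Perimeter ≤ 964 gives x ≤ 964 − 221 − 263 = 480.
So 42 < x ≤ 480; integers 43 through 480: 438 values.

438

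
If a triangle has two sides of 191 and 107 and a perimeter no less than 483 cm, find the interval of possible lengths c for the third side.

185 ≤ c < 298

Triangle inequality alone gives 84 < c < 298.
The perimeter condition gives c ≥ 483 − 191 − 107 = 185.
Intersecting the two: 185 ≤ c < 298.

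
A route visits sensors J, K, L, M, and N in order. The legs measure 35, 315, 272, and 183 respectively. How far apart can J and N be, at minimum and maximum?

0 ≤ JN ≤ 805

The maximum is all hops collinear in one direction: 35 + 315 + 272 + 183 = 805.
The longest hop is 315; the others sum to 490. Since 315 ≤ 490, the path can fold back on itself completely, so the minimum distance is 0.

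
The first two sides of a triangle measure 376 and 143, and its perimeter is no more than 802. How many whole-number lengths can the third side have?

50

Triangle inequality: 233 < x < 519. Perimeter ≤ 802 gives x ≤ 802 − 376 − 143 = 283.
So 233 < x ≤ 283; integers 234 through 283: 50 values.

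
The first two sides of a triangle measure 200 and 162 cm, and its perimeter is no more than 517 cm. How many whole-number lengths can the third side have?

117

Triangle inequality: 38 < x < 362. Perimeter ≤ 517 gives x ≤ 517 − 200 − 162 = 155.
So 38 < x ≤ 155; integers 39 through 155: 117 values.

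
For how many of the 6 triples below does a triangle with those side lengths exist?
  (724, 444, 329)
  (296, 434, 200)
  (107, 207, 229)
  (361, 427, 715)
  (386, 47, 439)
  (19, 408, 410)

5

(329,444,724): 329+444 > 724 → valid
(200,296,434): 200+296 > 434 → valid
(107,207,229): 107+207 > 229 → valid
(361,427,715): 361+427 > 715 → valid
(47,386,439): 47+386 ≤ 439 → not valid
(19,408,410): 19+408 > 410 → valid
5 of the 6 triples form a triangle.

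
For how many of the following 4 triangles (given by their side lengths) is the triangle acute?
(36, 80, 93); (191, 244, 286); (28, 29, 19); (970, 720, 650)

(36,80,93): 36²+80² = 7696 < 8649 = 93² → obtuse
(191,244,286): 191²+244² = 96017 > 81796 = 286² → acute
(28,29,19): 19²+28² = 1145 > 841 = 29² → acute
(970,720,650): 650²+720² = 940900 = 970² → right
2 of the 4 are acute.

2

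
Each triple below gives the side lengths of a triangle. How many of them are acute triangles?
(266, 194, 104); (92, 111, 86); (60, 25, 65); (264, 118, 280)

2

(266,194,104): 104²+194² = 48452 < 70756 = 266² → obtuse
(92,111,86): 86²+92² = 15860 > 12321 = 111² → acute
(60,25,65): 25²+60² = 4225 = 65² → right
(264,118,280): 118²+264² = 83620 > 78400 = 280² → acute
2 of the 4 are acute.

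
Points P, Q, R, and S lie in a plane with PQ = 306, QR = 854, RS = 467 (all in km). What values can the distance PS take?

81 ≤ PS ≤ 1627 km

The maximum is all hops collinear in one direction: 306 + 854 + 467 = 1627.
The longest hop is 854; the others sum to 773. Folding the others back against it leaves at least 854 − 773 = 81.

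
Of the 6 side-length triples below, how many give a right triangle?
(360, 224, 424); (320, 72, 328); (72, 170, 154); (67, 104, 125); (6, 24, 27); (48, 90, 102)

(360,224,424): 224²+360² = 179776 = 424² → right
(320,72,328): 72²+320² = 107584 = 328² → right
(72,170,154): 72²+154² = 28900 = 170² → right
(67,104,125): 67²+104² = 15305 < 15625 = 125² → obtuse
(6,24,27): 6²+24² = 612 < 729 = 27² → obtuse
(48,90,102): 48²+90² = 10404 = 102² → right
4 of the 6 are right.

4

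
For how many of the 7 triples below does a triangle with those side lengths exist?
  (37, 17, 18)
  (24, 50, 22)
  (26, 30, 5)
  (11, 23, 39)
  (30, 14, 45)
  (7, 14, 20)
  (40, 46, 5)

2

(17,18,37): 17+18 ≤ 37 → not valid
(22,24,50): 22+24 ≤ 50 → not valid
(5,26,30): 5+26 > 30 → valid
(11,23,39): 11+23 ≤ 39 → not valid
(14,30,45): 14+30 ≤ 45 → not valid
(7,14,20): 7+14 > 20 → valid
(5,40,46): 5+40 ≤ 46 → not valid
2 of the 7 triples form a triangle.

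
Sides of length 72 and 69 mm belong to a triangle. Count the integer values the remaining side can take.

The third side lies in the open interval (3, 141).
Integers from 4 to 140 inclusive: 140 − 4 + 1 = 137.

137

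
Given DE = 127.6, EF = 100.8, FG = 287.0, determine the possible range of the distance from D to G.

The maximum is all hops collinear in one direction: 127.6 + 100.8 + 287.0 = 515.4.
The longest hop is 287.0; the others sum to 228.4. Folding the others back against it leaves at least 287.0 − 228.4 = 58.6.

58.6 ≤ DG ≤ 515.4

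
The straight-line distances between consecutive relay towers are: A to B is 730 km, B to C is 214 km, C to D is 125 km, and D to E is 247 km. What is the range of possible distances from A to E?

144 ≤ AE ≤ 1316 km

The maximum is all hops collinear in one direction: 730 + 214 + 125 + 247 = 1316.
The longest hop is 730; the others sum to 586. Folding the others back against it leaves at least 730 − 586 = 144.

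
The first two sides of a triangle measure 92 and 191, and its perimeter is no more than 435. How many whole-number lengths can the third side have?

Triangle inequality: 99 < x < 283. Perimeter ≤ 435 gives x ≤ 435 − 92 − 191 = 152.
So 99 < x ≤ 152; integers 100 through 152: 53 values.

53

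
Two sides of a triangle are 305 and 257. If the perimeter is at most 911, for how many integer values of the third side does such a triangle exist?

Triangle inequality: 48 < x < 562. Perimeter ≤ 911 gives x ≤ 911 − 305 − 257 = 349.
So 48 < x ≤ 349; integers 49 through 349: 301 values.

301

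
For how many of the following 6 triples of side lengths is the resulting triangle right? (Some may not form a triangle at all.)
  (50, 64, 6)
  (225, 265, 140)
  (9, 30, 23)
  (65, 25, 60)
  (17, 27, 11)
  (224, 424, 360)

3

(50,64,6): 6+50 ≤ 64, not a triangle
(225,265,140): 140²+225² = 70225 = 265² → right
(9,30,23): 9²+23² = 610 < 900 = 30² → obtuse
(65,25,60): 25²+60² = 4225 = 65² → right
(17,27,11): 11²+17² = 410 < 729 = 27² → obtuse
(224,424,360): 224²+360² = 179776 = 424² → right
3 of the 6 are right.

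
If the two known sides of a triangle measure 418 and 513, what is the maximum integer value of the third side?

The third side must be strictly less than 418 + 513 = 931.
The largest integer below 931 is 930.

930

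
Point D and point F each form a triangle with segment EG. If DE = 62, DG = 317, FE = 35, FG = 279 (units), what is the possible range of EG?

From triangle DEG: |62 − 317| < EG < 62 + 317, i.e. 255 < EG < 379.
From triangle FEG: 244 < EG < 314.
Both must hold, so EG lies in the intersection.

255 < EG < 314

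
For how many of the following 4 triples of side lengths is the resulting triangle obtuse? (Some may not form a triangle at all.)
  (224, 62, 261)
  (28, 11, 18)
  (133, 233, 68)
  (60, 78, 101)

(224,62,261): 62²+224² = 54020 < 68121 = 261² → obtuse
(28,11,18): 11²+18² = 445 < 784 = 28² → obtuse
(133,233,68): 68+133 ≤ 233, not a triangle
(60,78,101): 60²+78² = 9684 < 10201 = 101² → obtuse
3 of the 4 are obtuse.

3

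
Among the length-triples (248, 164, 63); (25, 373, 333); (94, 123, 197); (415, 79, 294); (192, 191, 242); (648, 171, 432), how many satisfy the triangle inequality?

(63,164,248): 63+164 ≤ 248 → not valid
(25,333,373): 25+333 ≤ 373 → not valid
(94,123,197): 94+123 > 197 → valid
(79,294,415): 79+294 ≤ 415 → not valid
(191,192,242): 191+192 > 242 → valid
(171,432,648): 171+432 ≤ 648 → not valid
2 of the 6 triples form a triangle.

2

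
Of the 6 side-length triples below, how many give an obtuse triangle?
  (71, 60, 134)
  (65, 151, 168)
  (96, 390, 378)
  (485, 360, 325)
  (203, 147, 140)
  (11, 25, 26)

(71,60,134): 60+71 ≤ 134, not a triangle
(65,151,168): 65²+151² = 27026 < 28224 = 168² → obtuse
(96,390,378): 96²+378² = 152100 = 390² → right
(485,360,325): 325²+360² = 235225 = 485² → right
(203,147,140): 140²+147² = 41209 = 203² → right
(11,25,26): 11²+25² = 746 > 676 = 26² → acute
1 of the 6 is obtuse.

1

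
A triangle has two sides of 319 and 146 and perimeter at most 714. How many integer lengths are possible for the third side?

Triangle inequality: 173 < x < 465. Perimeter ≤ 714 gives x ≤ 714 − 319 − 146 = 249.
So 173 < x ≤ 249; integers 174 through 249: 76 values.

76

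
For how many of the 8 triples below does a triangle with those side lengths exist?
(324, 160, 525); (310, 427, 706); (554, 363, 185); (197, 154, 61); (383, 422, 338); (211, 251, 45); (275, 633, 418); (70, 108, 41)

6

(160,324,525): 160+324 ≤ 525 → not valid
(310,427,706): 310+427 > 706 → valid
(185,363,554): 185+363 ≤ 554 → not valid
(61,154,197): 61+154 > 197 → valid
(338,383,422): 338+383 > 422 → valid
(45,211,251): 45+211 > 251 → valid
(275,418,633): 275+418 > 633 → valid
(41,70,108): 41+70 > 108 → valid
6 of the 8 triples form a triangle.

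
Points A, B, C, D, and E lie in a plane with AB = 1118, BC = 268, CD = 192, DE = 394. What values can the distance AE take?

The maximum is all hops collinear in one direction: 1118 + 268 + 192 + 394 = 1972.
The longest hop is 1118; the others sum to 854. Folding the others back against it leaves at least 1118 − 854 = 264.

264 ≤ AE ≤ 1972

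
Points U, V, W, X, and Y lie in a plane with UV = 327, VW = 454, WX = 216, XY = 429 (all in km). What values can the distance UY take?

0 ≤ UY ≤ 1426 km

The maximum is all hops collinear in one direction: 327 + 454 + 216 + 429 = 1426.
The longest hop is 454; the others sum to 972. Since 454 ≤ 972, the path can fold back on itself completely, so the minimum distance is 0.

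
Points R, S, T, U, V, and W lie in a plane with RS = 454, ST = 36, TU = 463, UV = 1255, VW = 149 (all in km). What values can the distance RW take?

The maximum is all hops collinear in one direction: 454 + 36 + 463 + 1255 + 149 = 2357.
The longest hop is 1255; the others sum to 1102. Folding the others back against it leaves at least 1255 − 1102 = 153.

153 ≤ RW ≤ 2357 km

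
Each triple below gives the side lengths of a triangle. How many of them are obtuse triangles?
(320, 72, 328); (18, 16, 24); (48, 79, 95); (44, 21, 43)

(320,72,328): 72²+320² = 107584 = 328² → right
(18,16,24): 16²+18² = 580 > 576 = 24² → acute
(48,79,95): 48²+79² = 8545 < 9025 = 95² → obtuse
(44,21,43): 21²+43² = 2290 > 1936 = 44² → acute
1 of the 4 is obtuse.

1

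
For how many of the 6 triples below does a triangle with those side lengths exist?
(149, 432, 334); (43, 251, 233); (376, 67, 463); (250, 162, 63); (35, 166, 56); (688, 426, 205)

2

(149,334,432): 149+334 > 432 → valid
(43,233,251): 43+233 > 251 → valid
(67,376,463): 67+376 ≤ 463 → not valid
(63,162,250): 63+162 ≤ 250 → not valid
(35,56,166): 35+56 ≤ 166 → not valid
(205,426,688): 205+426 ≤ 688 → not valid
2 of the 6 triples form a triangle.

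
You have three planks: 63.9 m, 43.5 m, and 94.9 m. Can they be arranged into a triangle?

The longest side is 94.9, and the other two sum to 107.4.
Since 107.4 > 94.9, the triangle inequality holds.

Yes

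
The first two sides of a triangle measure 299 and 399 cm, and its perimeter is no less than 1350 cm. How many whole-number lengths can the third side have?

Triangle inequality: 100 < x < 698. Perimeter ≥ 1350 gives x ≥ 1350 − 299 − 399 = 652.
So 652 ≤ x < 698; integers 652 through 697: 46 values.

46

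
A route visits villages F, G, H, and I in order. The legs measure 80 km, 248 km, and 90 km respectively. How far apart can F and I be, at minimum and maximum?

78 ≤ FI ≤ 418 km

The maximum is all hops collinear in one direction: 80 + 248 + 90 = 418.
The longest hop is 248; the others sum to 170. Folding the others back against it leaves at least 248 − 170 = 78.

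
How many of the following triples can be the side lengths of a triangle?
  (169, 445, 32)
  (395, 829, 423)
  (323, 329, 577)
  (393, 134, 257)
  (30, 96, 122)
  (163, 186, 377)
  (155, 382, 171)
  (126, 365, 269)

3

(32,169,445): 32+169 ≤ 445 → not valid
(395,423,829): 395+423 ≤ 829 → not valid
(323,329,577): 323+329 > 577 → valid
(134,257,393): 134+257 ≤ 393 → not valid
(30,96,122): 30+96 > 122 → valid
(163,186,377): 163+186 ≤ 377 → not valid
(155,171,382): 155+171 ≤ 382 → not valid
(126,269,365): 126+269 > 365 → valid
3 of the 8 triples form a triangle.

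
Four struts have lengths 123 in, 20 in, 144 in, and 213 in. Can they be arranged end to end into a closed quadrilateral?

A quadrilateral exists iff every side is shorter than the sum of the others — equivalently, the longest side is less than the sum of the rest.
Longest side 213 < 287 (sum of the remaining 3), so yes.

Yes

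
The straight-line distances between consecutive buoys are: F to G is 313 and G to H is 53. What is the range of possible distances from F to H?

By the triangle inequality, |313 − 53| ≤ FH ≤ 313 + 53.

260 ≤ FH ≤ 366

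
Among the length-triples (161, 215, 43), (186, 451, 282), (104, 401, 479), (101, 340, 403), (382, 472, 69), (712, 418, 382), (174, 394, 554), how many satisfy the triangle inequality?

5

(43,161,215): 43+161 ≤ 215 → not valid
(186,282,451): 186+282 > 451 → valid
(104,401,479): 104+401 > 479 → valid
(101,340,403): 101+340 > 403 → valid
(69,382,472): 69+382 ≤ 472 → not valid
(382,418,712): 382+418 > 712 → valid
(174,394,554): 174+394 > 554 → valid
5 of the 7 triples form a triangle.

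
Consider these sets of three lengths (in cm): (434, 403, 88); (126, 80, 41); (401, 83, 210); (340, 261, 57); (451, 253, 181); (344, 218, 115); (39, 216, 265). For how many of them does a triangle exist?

1

(88,403,434): 88+403 > 434 → valid
(41,80,126): 41+80 ≤ 126 → not valid
(83,210,401): 83+210 ≤ 401 → not valid
(57,261,340): 57+261 ≤ 340 → not valid
(181,253,451): 181+253 ≤ 451 → not valid
(115,218,344): 115+218 ≤ 344 → not valid
(39,216,265): 39+216 ≤ 265 → not valid
1 of the 7 triples forms a triangle.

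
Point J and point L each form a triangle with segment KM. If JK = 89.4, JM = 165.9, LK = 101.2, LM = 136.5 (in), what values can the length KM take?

From triangle JKM: |89.4 − 165.9| < KM < 89.4 + 165.9, i.e. 76.5 < KM < 255.3.
From triangle LKM: 35.3 < KM < 237.7.
Both must hold, so KM lies in the intersection.

76.5 < KM < 237.7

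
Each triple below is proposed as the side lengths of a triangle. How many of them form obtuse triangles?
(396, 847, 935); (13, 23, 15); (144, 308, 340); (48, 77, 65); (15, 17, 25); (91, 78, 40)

3

(396,847,935): 396²+847² = 874225 = 935² → right
(13,23,15): 13²+15² = 394 < 529 = 23² → obtuse
(144,308,340): 144²+308² = 115600 = 340² → right
(48,77,65): 48²+65² = 6529 > 5929 = 77² → acute
(15,17,25): 15²+17² = 514 < 625 = 25² → obtuse
(91,78,40): 40²+78² = 7684 < 8281 = 91² → obtuse
3 of the 6 are obtuse.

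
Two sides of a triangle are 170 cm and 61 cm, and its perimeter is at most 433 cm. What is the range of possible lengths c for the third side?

109 < c ≤ 202

Triangle inequality alone gives 109 < c < 231.
The perimeter condition gives c ≤ 433 − 170 − 61 = 202.
Intersecting the two: 109 < c ≤ 202.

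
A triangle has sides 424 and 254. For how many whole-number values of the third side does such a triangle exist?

507

The third side lies in the open interval (170, 678).
Integers from 171 to 677 inclusive: 677 − 171 + 1 = 507.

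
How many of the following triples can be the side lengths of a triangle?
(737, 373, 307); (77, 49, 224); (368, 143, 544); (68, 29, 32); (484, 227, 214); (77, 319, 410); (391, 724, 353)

(307,373,737): 307+373 ≤ 737 → not valid
(49,77,224): 49+77 ≤ 224 → not valid
(143,368,544): 143+368 ≤ 544 → not valid
(29,32,68): 29+32 ≤ 68 → not valid
(214,227,484): 214+227 ≤ 484 → not valid
(77,319,410): 77+319 ≤ 410 → not valid
(353,391,724): 353+391 > 724 → valid
1 of the 7 triples forms a triangle.

1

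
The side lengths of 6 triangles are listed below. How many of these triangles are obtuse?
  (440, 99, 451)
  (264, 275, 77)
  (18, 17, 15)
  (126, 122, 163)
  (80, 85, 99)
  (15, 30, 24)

1

(440,99,451): 99²+440² = 203401 = 451² → right
(264,275,77): 77²+264² = 75625 = 275² → right
(18,17,15): 15²+17² = 514 > 324 = 18² → acute
(126,122,163): 122²+126² = 30760 > 26569 = 163² → acute
(80,85,99): 80²+85² = 13625 > 9801 = 99² → acute
(15,30,24): 15²+24² = 801 < 900 = 30² → obtuse
1 of the 6 is obtuse.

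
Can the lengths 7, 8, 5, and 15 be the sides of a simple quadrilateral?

A quadrilateral exists iff every side is shorter than the sum of the others — equivalently, the longest side is less than the sum of the rest.
Longest side 15 < 20 (sum of the remaining 3), so yes.

Yes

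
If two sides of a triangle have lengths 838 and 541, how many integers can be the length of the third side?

The third side lies in the open interval (297, 1379).
Integers from 298 to 1378 inclusive: 1378 − 298 + 1 = 1081.

1081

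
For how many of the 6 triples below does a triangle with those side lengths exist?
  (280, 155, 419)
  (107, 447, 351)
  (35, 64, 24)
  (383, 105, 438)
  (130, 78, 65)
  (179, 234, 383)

5

(155,280,419): 155+280 > 419 → valid
(107,351,447): 107+351 > 447 → valid
(24,35,64): 24+35 ≤ 64 → not valid
(105,383,438): 105+383 > 438 → valid
(65,78,130): 65+78 > 130 → valid
(179,234,383): 179+234 > 383 → valid
5 of the 6 triples form a triangle.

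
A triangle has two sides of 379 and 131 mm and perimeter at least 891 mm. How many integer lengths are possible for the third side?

129

Triangle inequality: 248 < x < 510. Perimeter ≥ 891 gives x ≥ 891 − 379 − 131 = 381.
So 381 ≤ x < 510; integers 381 through 509: 129 values.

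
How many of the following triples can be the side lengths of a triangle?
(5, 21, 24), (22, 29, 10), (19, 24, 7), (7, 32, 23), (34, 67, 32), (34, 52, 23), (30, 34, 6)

5

(5,21,24): 5+21 > 24 → valid
(10,22,29): 10+22 > 29 → valid
(7,19,24): 7+19 > 24 → valid
(7,23,32): 7+23 ≤ 32 → not valid
(32,34,67): 32+34 ≤ 67 → not valid
(23,34,52): 23+34 > 52 → valid
(6,30,34): 6+30 > 34 → valid
5 of the 7 triples form a triangle.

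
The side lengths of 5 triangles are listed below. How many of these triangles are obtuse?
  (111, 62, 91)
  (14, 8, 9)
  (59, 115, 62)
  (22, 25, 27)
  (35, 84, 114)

(111,62,91): 62²+91² = 12125 < 12321 = 111² → obtuse
(14,8,9): 8²+9² = 145 < 196 = 14² → obtuse
(59,115,62): 59²+62² = 7325 < 13225 = 115² → obtuse
(22,25,27): 22²+25² = 1109 > 729 = 27² → acute
(35,84,114): 35²+84² = 8281 < 12996 = 114² → obtuse
4 of the 5 are obtuse.

4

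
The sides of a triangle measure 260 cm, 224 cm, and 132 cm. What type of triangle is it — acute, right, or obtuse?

Compare the square of the longest side to the sum of squares of the other two: 132² + 224² = 67600 = 260².

right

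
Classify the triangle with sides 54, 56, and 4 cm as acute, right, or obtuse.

Compare the square of the longest side to the sum of squares of the other two: 4² + 54² = 2932 < 3136 = 56².

obtuse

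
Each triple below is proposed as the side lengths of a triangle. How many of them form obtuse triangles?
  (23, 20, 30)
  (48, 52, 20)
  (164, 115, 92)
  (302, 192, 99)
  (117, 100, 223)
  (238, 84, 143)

1

(23,20,30): 20²+23² = 929 > 900 = 30² → acute
(48,52,20): 20²+48² = 2704 = 52² → right
(164,115,92): 92²+115² = 21689 < 26896 = 164² → obtuse
(302,192,99): 99+192 ≤ 302, not a triangle
(117,100,223): 100+117 ≤ 223, not a triangle
(238,84,143): 84+143 ≤ 238, not a triangle
1 of the 6 is obtuse.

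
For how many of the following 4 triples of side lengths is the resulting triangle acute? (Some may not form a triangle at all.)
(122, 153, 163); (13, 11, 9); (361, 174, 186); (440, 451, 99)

(122,153,163): 122²+153² = 38293 > 26569 = 163² → acute
(13,11,9): 9²+11² = 202 > 169 = 13² → acute
(361,174,186): 174+186 ≤ 361, not a triangle
(440,451,99): 99²+440² = 203401 = 451² → right
2 of the 4 are acute.

2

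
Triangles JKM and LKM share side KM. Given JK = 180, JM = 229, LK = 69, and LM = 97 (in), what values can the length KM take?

From triangle JKM: |180 − 229| < KM < 180 + 229, i.e. 49 < KM < 409.
From triangle LKM: 28 < KM < 166.
Both must hold, so KM lies in the intersection.

49 < KM < 166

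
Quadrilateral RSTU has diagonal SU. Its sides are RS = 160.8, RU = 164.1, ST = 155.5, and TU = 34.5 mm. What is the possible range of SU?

From triangle RSU: |160.8 − 164.1| < SU < 160.8 + 164.1, i.e. 3.3 < SU < 324.9.
From triangle TSU: 121.0 < SU < 190.0.
Both must hold, so SU lies in the intersection.

121.0 < SU < 190.0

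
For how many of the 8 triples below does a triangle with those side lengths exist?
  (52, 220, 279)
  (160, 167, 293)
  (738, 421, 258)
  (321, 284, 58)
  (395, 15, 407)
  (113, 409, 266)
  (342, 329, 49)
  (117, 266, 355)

5

(52,220,279): 52+220 ≤ 279 → not valid
(160,167,293): 160+167 > 293 → valid
(258,421,738): 258+421 ≤ 738 → not valid
(58,284,321): 58+284 > 321 → valid
(15,395,407): 15+395 > 407 → valid
(113,266,409): 113+266 ≤ 409 → not valid
(49,329,342): 49+329 > 342 → valid
(117,266,355): 117+266 > 355 → valid
5 of the 8 triples form a triangle.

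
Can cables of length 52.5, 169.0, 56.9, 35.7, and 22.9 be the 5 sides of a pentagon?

No

For a pentagon, each side must be shorter than the sum of the others.
Here the longest side is 169.0, but the remaining 4 sides sum to only 168.0.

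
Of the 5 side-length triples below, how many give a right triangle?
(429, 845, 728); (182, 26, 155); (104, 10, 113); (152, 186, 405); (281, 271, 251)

(429,845,728): 429²+728² = 714025 = 845² → right
(182,26,155): 26+155 ≤ 182, not a triangle
(104,10,113): 10²+104² = 10916 < 12769 = 113² → obtuse
(152,186,405): 152+186 ≤ 405, not a triangle
(281,271,251): 251²+271² = 136442 > 78961 = 281² → acute
1 of the 5 is right.

1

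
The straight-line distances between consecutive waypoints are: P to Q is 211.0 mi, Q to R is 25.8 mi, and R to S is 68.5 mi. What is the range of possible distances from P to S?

The maximum is all hops collinear in one direction: 211.0 + 25.8 + 68.5 = 305.3.
The longest hop is 211.0; the others sum to 94.3. Folding the others back against it leaves at least 211.0 − 94.3 = 116.7.

116.7 ≤ PS ≤ 305.3 mi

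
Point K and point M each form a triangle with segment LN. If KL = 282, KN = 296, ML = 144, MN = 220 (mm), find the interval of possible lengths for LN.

76 < LN < 364

From triangle KLN: |282 − 296| < LN < 282 + 296, i.e. 14 < LN < 578.
From triangle MLN: 76 < LN < 364.
Both must hold, so LN lies in the intersection.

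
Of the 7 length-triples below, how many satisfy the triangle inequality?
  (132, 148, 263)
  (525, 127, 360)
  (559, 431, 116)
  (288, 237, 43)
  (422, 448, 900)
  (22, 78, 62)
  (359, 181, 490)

(132,148,263): 132+148 > 263 → valid
(127,360,525): 127+360 ≤ 525 → not valid
(116,431,559): 116+431 ≤ 559 → not valid
(43,237,288): 43+237 ≤ 288 → not valid
(422,448,900): 422+448 ≤ 900 → not valid
(22,62,78): 22+62 > 78 → valid
(181,359,490): 181+359 > 490 → valid
3 of the 7 triples form a triangle.

3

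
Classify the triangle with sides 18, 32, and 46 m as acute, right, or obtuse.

obtuse

Compare the square of the longest side to the sum of squares of the other two: 18² + 32² = 1348 < 2116 = 46².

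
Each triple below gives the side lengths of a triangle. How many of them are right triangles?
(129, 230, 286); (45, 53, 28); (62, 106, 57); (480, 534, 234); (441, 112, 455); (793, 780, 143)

(129,230,286): 129²+230² = 69541 < 81796 = 286² → obtuse
(45,53,28): 28²+45² = 2809 = 53² → right
(62,106,57): 57²+62² = 7093 < 11236 = 106² → obtuse
(480,534,234): 234²+480² = 285156 = 534² → right
(441,112,455): 112²+441² = 207025 = 455² → right
(793,780,143): 143²+780² = 628849 = 793² → right
4 of the 6 are right.

4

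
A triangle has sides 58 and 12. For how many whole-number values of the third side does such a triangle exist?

The third side lies in the open interval (46, 70).
Integers from 47 to 69 inclusive: 69 − 47 + 1 = 23.

23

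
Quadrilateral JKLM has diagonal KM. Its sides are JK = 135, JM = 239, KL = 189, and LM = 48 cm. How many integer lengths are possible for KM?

95

From triangle JKM: 104 < KM < 374.
From triangle LKM: 141 < KM < 237.
Intersection: 141 < KM < 237, so integers 142 through 236: 95 values.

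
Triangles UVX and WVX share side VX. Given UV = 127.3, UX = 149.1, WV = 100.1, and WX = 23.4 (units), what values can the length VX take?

From triangle UVX: |127.3 − 149.1| < VX < 127.3 + 149.1, i.e. 21.8 < VX < 276.4.
From triangle WVX: 76.7 < VX < 123.5.
Both must hold, so VX lies in the intersection.

76.7 < VX < 123.5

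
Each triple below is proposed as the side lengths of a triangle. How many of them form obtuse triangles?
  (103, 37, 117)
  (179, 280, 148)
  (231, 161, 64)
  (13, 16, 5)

3

(103,37,117): 37²+103² = 11978 < 13689 = 117² → obtuse
(179,280,148): 148²+179² = 53945 < 78400 = 280² → obtuse
(231,161,64): 64+161 ≤ 231, not a triangle
(13,16,5): 5²+13² = 194 < 256 = 16² → obtuse
3 of the 4 are obtuse.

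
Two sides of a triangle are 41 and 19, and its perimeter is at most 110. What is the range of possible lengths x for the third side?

Triangle inequality alone gives 22 < x < 60.
The perimeter condition gives x ≤ 110 − 41 − 19 = 50.
Intersecting the two: 22 < x ≤ 50.

22 < x ≤ 50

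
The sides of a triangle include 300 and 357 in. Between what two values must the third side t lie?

By the triangle inequality, t must be less than 300 + 357 = 657 and greater than |300 − 357| = 57.

57 < t < 657 (in)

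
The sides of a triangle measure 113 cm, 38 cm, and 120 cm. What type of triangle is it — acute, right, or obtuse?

obtuse

Compare the square of the longest side to the sum of squares of the other two: 38² + 113² = 14213 < 14400 = 120².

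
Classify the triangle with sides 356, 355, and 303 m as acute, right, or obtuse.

acute

Compare the square of the longest side to the sum of squares of the other two: 303² + 355² = 217834 > 126736 = 356².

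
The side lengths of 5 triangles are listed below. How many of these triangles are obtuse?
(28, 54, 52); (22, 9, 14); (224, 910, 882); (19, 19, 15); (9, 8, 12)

1

(28,54,52): 28²+52² = 3488 > 2916 = 54² → acute
(22,9,14): 9²+14² = 277 < 484 = 22² → obtuse
(224,910,882): 224²+882² = 828100 = 910² → right
(19,19,15): 15²+19² = 586 > 361 = 19² → acute
(9,8,12): 8²+9² = 145 > 144 = 12² → acute
1 of the 5 is obtuse.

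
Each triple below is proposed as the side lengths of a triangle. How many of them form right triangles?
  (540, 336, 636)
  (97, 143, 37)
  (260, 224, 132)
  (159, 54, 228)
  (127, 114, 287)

(540,336,636): 336²+540² = 404496 = 636² → right
(97,143,37): 37+97 ≤ 143, not a triangle
(260,224,132): 132²+224² = 67600 = 260² → right
(159,54,228): 54+159 ≤ 228, not a triangle
(127,114,287): 114+127 ≤ 287, not a triangle
2 of the 5 are right.

2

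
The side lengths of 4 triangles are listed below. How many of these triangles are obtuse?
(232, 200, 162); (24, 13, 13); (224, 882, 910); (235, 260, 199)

(232,200,162): 162²+200² = 66244 > 53824 = 232² → acute
(24,13,13): 13²+13² = 338 < 576 = 24² → obtuse
(224,882,910): 224²+882² = 828100 = 910² → right
(235,260,199): 199²+235² = 94826 > 67600 = 260² → acute
1 of the 4 is obtuse.

1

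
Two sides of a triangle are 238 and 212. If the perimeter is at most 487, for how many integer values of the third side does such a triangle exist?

Triangle inequality: 26 < x < 450. Perimeter ≤ 487 gives x ≤ 487 − 238 − 212 = 37.
So 26 < x ≤ 37; integers 27 through 37: 11 values.

11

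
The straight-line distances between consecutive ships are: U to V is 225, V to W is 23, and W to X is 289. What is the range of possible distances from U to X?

41 ≤ UX ≤ 537

The maximum is all hops collinear in one direction: 225 + 23 + 289 = 537.
The longest hop is 289; the others sum to 248. Folding the others back against it leaves at least 289 − 248 = 41.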